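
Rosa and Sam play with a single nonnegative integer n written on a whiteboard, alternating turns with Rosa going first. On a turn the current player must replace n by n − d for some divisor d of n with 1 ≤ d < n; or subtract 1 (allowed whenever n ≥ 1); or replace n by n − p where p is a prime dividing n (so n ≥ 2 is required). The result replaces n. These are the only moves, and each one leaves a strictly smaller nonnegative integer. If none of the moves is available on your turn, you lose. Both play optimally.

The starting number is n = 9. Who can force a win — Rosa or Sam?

Sam wins.

Classify positions by backward induction: terminal positions (no move available) are L. From any other position, the mover wins iff some move reaches an L.
n=0: no move → L
n=1: can move to 0, which is L ⇒ W
n=2: can move to 0, which is L ⇒ W
n=3: can move to 0, which is L ⇒ W
n=4: moves to 2(W), 3(W); every one is W ⇒ L
n=5: can move to 0, which is L ⇒ W
n=6: can move to 4, which is L ⇒ W
n=7: can move to 0, which is L ⇒ W
n=8: can move to 4, which is L ⇒ W
n=9: moves to 6(W), 8(W); every one is W ⇒ L
Every move from 9 reaches a W position, so the mover loses.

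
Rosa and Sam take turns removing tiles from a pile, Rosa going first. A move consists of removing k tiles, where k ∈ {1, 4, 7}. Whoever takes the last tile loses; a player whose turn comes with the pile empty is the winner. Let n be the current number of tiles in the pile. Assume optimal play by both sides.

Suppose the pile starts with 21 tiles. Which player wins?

Compute win/loss labels from the base case upward. A position with no move is W. Any other position is W if it can reach an L in one move, else L.
n=0: no move; the opponent has just taken the last tile and therefore loses → W
n=1: L (sole option 0(W) is W)
n=2: W (go to 1, an L position)
n=3: L (sole option 2(W) is W)
n=4: W (go to 3, an L position)
n=5: W (go to 1, an L position)
n=6: L (options 5(W), 2(W) are all W)
n=7: W (go to 6, an L position)
n=8: W (go to 1, an L position)
n=9: L (options 8(W), 5(W), 2(W) are all W)
n=10: W (go to 9, an L position)
n=11: L (options 10(W), 7(W), 4(W) are all W)
n=12: W (go to 11, an L position)
n=13: W (go to 9, an L position)
n=14: L (options 13(W), 10(W), 7(W) are all W)
n=15: W (go to 14, an L position)
n=16: W (go to 9, an L position)
n=17: L (options 16(W), 13(W), 10(W) are all W)
n=18: W (go to 17, an L position)
n=19: L (options 18(W), 15(W), 12(W) are all W)
n=20: W (go to 19, an L position)
n=21: W (go to 17, an L position)
From 21 Rosa can remove 4, leaving 17, reaching an L position.

Rosa wins.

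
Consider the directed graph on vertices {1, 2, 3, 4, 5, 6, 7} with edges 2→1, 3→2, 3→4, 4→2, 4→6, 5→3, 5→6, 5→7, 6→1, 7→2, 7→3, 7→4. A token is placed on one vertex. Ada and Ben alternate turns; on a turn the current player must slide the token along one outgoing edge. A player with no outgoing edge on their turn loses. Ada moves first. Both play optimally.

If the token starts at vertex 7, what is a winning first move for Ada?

Compute win/loss labels from the base case upward. A position with no move is L. Any other position is W if it can reach an L in one move, else L.
Every edge goes from a vertex to one that appears earlier in the order 1, 2, 6, 4, 3, 7, 5, so processing vertices in that order labels each vertex after all of its successors.
1: no outgoing edge → L
2: can move to 1, which is L ⇒ W
6: can move to 1, which is L ⇒ W
4: moves to 6(W), 2(W); every one is W ⇒ L
3: can move to 4, which is L ⇒ W
7: can move to 4, which is L ⇒ W
5: moves to 7(W), 3(W), 6(W); every one is W ⇒ L
From 7, the L positions reachable in one move are: 4.

Move to 4.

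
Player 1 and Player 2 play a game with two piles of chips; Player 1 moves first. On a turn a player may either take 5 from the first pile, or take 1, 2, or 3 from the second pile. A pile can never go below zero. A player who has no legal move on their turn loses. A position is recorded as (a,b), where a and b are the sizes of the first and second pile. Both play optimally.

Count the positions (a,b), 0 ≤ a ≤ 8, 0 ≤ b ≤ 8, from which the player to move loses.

23

Use the standard recursion: the mover loses at a terminal position; elsewhere, the mover wins exactly when some move hands the opponent an L position.
Every move lowers a or b (never raises either), so fill the grid row by row in increasing a, and left to right within a row: each cell's successors are then already labelled.
      b=0  b=1  b=2  b=3  b=4  b=5  b=6  b=7  b=8
a=0:    L    W    W    W    L    W    W    W    L
a=1:    L    W    W    W    L    W    W    W    L
a=2:    L    W    W    W    L    W    W    W    L
a=3:    L    W    W    W    L    W    W    W    L
a=4:    L    W    W    W    L    W    W    W    L
a=5:    W    L    W    W    W    L    W    W    W
a=6:    W    L    W    W    W    L    W    W    W
a=7:    W    L    W    W    W    L    W    W    W
a=8:    W    L    W    W    W    L    W    W    W
Cells with no legal move (terminal, hence L): (0,0), (1,0), (2,0), (3,0), (4,0).
The remaining L cells, each justified by listing all of its moves:
(0,4): moves to (0,3)(W), (0,2)(W), (0,1)(W); every one is W ⇒ L
(0,8): moves to (0,7)(W), (0,6)(W), (0,5)(W); every one is W ⇒ L
(1,4): moves to (1,3)(W), (1,2)(W), (1,1)(W); every one is W ⇒ L
(1,8): moves to (1,7)(W), (1,6)(W), (1,5)(W); every one is W ⇒ L
(2,4): moves to (2,3)(W), (2,2)(W), (2,1)(W); every one is W ⇒ L
(2,8): moves to (2,7)(W), (2,6)(W), (2,5)(W); every one is W ⇒ L
(3,4): moves to (3,3)(W), (3,2)(W), (3,1)(W); every one is W ⇒ L
(3,8): moves to (3,7)(W), (3,6)(W), (3,5)(W); every one is W ⇒ L
(4,4): moves to (4,3)(W), (4,2)(W), (4,1)(W); every one is W ⇒ L
(4,8): moves to (4,7)(W), (4,6)(W), (4,5)(W); every one is W ⇒ L
(5,1): moves to (0,1)(W), (5,0)(W); every one is W ⇒ L
(5,5): moves to (0,5)(W), (5,4)(W), (5,3)(W), (5,2)(W); every one is W ⇒ L
(6,1): moves to (1,1)(W), (6,0)(W); every one is W ⇒ L
(6,5): moves to (1,5)(W), (6,4)(W), (6,3)(W), (6,2)(W); every one is W ⇒ L
(7,1): moves to (2,1)(W), (7,0)(W); every one is W ⇒ L
(7,5): moves to (2,5)(W), (7,4)(W), (7,3)(W), (7,2)(W); every one is W ⇒ L
(8,1): moves to (3,1)(W), (8,0)(W); every one is W ⇒ L
(8,5): moves to (3,5)(W), (8,4)(W), (8,3)(W), (8,2)(W); every one is W ⇒ L
Every other cell has at least one move into one of the L cells above, so it is W.
L cells per row: a=0: 3, a=1: 3, a=2: 3, a=3: 3, a=4: 3, a=5: 2, a=6: 2, a=7: 2, a=8: 2; total 23.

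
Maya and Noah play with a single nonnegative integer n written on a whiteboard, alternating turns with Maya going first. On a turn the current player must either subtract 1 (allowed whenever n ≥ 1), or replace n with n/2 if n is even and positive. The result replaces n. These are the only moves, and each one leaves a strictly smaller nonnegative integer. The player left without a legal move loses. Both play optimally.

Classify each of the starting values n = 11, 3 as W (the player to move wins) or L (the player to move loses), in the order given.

11: L, 3: W

Use the standard recursion: the mover loses at a terminal position; elsewhere, the mover wins exactly when some move hands the opponent an L position.
n=0: no move → L
n=1: W (go to 0, an L position)
n=2: L (sole option 1(W) is W)
n=3: W (go to 2, an L position)
n=4: W (go to 2, an L position)
n=5: L (sole option 4(W) is W)
n=6: W (go to 5, an L position)
n=7: L (sole option 6(W) is W)
n=8: W (go to 7, an L position)
n=9: L (sole option 8(W) is W)
n=10: W (go to 5, an L position)
n=11: L (sole option 10(W) is W)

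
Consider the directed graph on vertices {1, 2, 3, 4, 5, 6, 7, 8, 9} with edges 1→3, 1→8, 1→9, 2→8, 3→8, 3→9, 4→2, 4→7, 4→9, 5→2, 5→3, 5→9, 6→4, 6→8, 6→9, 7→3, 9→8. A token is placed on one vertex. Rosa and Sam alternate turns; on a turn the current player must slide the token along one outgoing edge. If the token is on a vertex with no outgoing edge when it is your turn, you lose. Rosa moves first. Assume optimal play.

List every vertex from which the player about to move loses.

5, 7, 8

Use the standard recursion: the mover loses at a terminal position; elsewhere, the mover wins exactly when some move hands the opponent an L position.
Every edge goes from a vertex to one that appears earlier in the order 8, 9, 3, 1, 7, 2, 4, 5, 6, so processing vertices in that order labels each vertex after all of its successors.
8: no outgoing edge → L
9: W (go to 8, an L position)
3: W (go to 8, an L position)
1: W (go to 8, an L position)
7: L (sole option 3(W) is W)
2: W (go to 8, an L position)
4: W (go to 7, an L position)
5: L (options 2(W), 3(W), 9(W) are all W)
6: W (go to 8, an L position)
Reading off the rows marked L gives the requested list; there are 3 such vertices.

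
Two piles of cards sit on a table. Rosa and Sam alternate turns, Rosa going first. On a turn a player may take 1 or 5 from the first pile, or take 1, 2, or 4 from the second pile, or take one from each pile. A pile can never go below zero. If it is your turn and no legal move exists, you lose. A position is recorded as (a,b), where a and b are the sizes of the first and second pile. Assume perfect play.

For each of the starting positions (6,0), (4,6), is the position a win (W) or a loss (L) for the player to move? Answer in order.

Use the standard recursion: the mover loses at a terminal position; elsewhere, the mover wins exactly when some move hands the opponent an L position.
No move ever increases a pile, so every position that can arise here has a ≤ 6 and b ≤ 6; it is enough to label the cells with 0 ≤ a ≤ 6 and 0 ≤ b ≤ 6.
Every move lowers a or b (never raises either), so fill the grid row by row in increasing a, and left to right within a row: each cell's successors are then already labelled.
      b=0  b=1  b=2  b=3  b=4  b=5  b=6
a=0:    L    W    W    L    W    W    L
a=1:    W    W    L    W    W    L    W
a=2:    L    W    W    W    W    W    W
a=3:    W    W    L    W    W    L    W
a=4:    L    W    W    W    W    W    W
a=5:    W    W    L    W    W    L    W
a=6:    L    W    W    W    W    W    W
Cells with no legal move (terminal, hence L): (0,0).
The remaining L cells, each justified by listing all of its moves:
(0,3): →(0,2)(W), (0,1)(W) — all W, so L
(0,6): →(0,5)(W), (0,4)(W), (0,2)(W) — all W, so L
(1,2): →(0,2)(W), (1,1)(W), (1,0)(W), (0,1)(W) — all W, so L
(1,5): →(0,5)(W), (1,4)(W), (1,3)(W), (1,1)(W), (0,4)(W) — all W, so L
(2,0): →(1,0)(W) only, which is W, so L
(3,2): →(2,2)(W), (3,1)(W), (3,0)(W), (2,1)(W) — all W, so L
(3,5): →(2,5)(W), (3,4)(W), (3,3)(W), (3,1)(W), (2,4)(W) — all W, so L
(4,0): →(3,0)(W) only, which is W, so L
(5,2): →(4,2)(W), (0,2)(W), (5,1)(W), (5,0)(W), (4,1)(W) — all W, so L
(5,5): →(4,5)(W), (0,5)(W), (5,4)(W), (5,3)(W), (5,1)(W), (4,4)(W) — all W, so L
(6,0): →(5,0)(W), (1,0)(W) — all W, so L
Every other cell has at least one move into one of the L cells above, so it is W.
(6,0): one of the L cells justified above, so L
(4,6): the move to (3,5) reaches an L cell, so W

(6,0): L, (4,6): W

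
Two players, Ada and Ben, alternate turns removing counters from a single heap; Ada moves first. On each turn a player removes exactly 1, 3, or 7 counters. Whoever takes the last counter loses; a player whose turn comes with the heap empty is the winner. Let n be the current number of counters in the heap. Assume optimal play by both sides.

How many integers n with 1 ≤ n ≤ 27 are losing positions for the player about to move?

14

Label each position W (a win for the player to move) or L (a loss). A position with no legal move is W; any other position is W exactly when some move reaches an L, and L when every move reaches a W.
n=0: no move; the opponent has just taken the last counter and therefore loses → W
n=1: the only move is to 0(W), a W ⇒ L
n=2: can move to 1, which is L ⇒ W
n=3: moves to 2(W), 0(W); every one is W ⇒ L
n=4: can move to 3, which is L ⇒ W
n=5: moves to 4(W), 2(W); every one is W ⇒ L
n=6: can move to 5, which is L ⇒ W
n=7: moves to 6(W), 4(W), 0(W); every one is W ⇒ L
n=8: can move to 7, which is L ⇒ W
n=9: moves to 8(W), 6(W), 2(W); every one is W ⇒ L
n=10: can move to 9, which is L ⇒ W
n=11: moves to 10(W), 8(W), 4(W); every one is W ⇒ L
n=12: can move to 11, which is L ⇒ W
n=13: moves to 12(W), 10(W), 6(W); every one is W ⇒ L
n=14: can move to 13, which is L ⇒ W
n=15: moves to 14(W), 12(W), 8(W); every one is W ⇒ L
n=16: can move to 15, which is L ⇒ W
n=17: moves to 16(W), 14(W), 10(W); every one is W ⇒ L
n=18: can move to 17, which is L ⇒ W
n=19: moves to 18(W), 16(W), 12(W); every one is W ⇒ L
n=20: can move to 19, which is L ⇒ W
n=21: moves to 20(W), 18(W), 14(W); every one is W ⇒ L
n=22: can move to 21, which is L ⇒ W
n=23: moves to 22(W), 20(W), 16(W); every one is W ⇒ L
n=24: can move to 23, which is L ⇒ W
n=25: moves to 24(W), 22(W), 18(W); every one is W ⇒ L
n=26: can move to 25, which is L ⇒ W
n=27: moves to 26(W), 24(W), 20(W); every one is W ⇒ L
L entries with 1 ≤ n ≤ 27 (the range starts at n=1): n = 1, 3, 5, 7, 9, 11, 13, 15, 17, 19, 21, 23, 25, 27; that makes 14.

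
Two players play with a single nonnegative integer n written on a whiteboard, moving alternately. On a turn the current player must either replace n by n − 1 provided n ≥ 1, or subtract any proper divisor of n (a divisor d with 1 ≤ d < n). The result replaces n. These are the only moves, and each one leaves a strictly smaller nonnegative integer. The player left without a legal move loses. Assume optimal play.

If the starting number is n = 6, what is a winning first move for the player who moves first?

Move to 5.

Positions with no move are L. A position that does have a move is losing for the player to move precisely when every available move leads to a winning position for the opponent. Fill in the labels:
n=0: no move → L
n=1: W (go to 0, an L position)
n=2: L (sole option 1(W) is W)
n=3: W (go to 2, an L position)
n=4: W (go to 2, an L position)
n=5: L (sole option 4(W) is W)
n=6: W (go to 5, an L position)
From 6, the L positions reachable in one move are: 5.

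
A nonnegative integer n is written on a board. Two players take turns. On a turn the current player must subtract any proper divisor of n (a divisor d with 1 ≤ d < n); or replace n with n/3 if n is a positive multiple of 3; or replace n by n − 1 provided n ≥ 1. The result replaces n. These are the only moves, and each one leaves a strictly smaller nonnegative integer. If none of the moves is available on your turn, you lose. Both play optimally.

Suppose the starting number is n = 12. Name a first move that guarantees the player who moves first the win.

Move to 9.

Positions with no move are L. A position that does have a move is losing for the player to move precisely when every available move leads to a winning position for the opponent. Fill in the labels:
n=0: no move → L
n=1: →0(L), so W
n=2: →1(W) only, which is W, so L
n=3: →2(L), so W
n=4: →2(L), so W
n=5: →4(W) only, which is W, so L
n=6: →2(L), so W
n=7: →6(W) only, which is W, so L
n=8: →7(L), so W
n=9: →3(W), 6(W), 8(W) — all W, so L
n=10: →5(L), so W
n=11: →10(W) only, which is W, so L
n=12: →9(L), so W
From 12, the L positions reachable in one move are: 9, 11. Any move reaching one of these is winning.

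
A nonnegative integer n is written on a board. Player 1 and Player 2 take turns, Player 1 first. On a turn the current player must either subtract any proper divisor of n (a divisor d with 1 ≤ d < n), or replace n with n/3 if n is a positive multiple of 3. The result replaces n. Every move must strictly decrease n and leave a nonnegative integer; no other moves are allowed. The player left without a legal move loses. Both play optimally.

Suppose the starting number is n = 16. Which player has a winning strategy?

Player 1 wins.

Work bottom-up. With no move the player to move loses. Otherwise the position is W if at least one move leads to an L position for the opponent, and L if every move leads to a W.
n=0: no move → L
n=1: no move → L
n=2: →1(L), so W
n=3: →1(L), so W
n=4: →2(W), 3(W) — all W, so L
n=5: →4(L), so W
n=6: →4(L), so W
n=7: →6(W) only, which is W, so L
n=8: →4(L), so W
n=9: →3(W), 6(W), 8(W) — all W, so L
n=10: →9(L), so W
n=11: →10(W) only, which is W, so L
n=12: →4(L), so W
n=13: →12(W) only, which is W, so L
n=14: →7(L), so W
n=15: →5(W), 10(W), 12(W), 14(W) — all W, so L
n=16: →15(L), so W
The starting position 16 is W: Player 1 should move to 15, handing over an L position.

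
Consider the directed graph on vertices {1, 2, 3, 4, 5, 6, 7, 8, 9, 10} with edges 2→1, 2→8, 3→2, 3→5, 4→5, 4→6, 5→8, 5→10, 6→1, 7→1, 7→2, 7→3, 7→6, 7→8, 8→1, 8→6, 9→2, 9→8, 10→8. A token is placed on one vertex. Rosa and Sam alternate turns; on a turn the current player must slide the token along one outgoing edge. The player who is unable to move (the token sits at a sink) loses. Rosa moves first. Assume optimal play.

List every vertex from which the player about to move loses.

1, 3, 4, 9, 10

Compute win/loss labels from the base case upward. A position with no move is L. Any other position is W if it can reach an L in one move, else L.
Every edge goes from a vertex to one that appears earlier in the order 1, 6, 8, 2, 10, 5, 4, 3, 7, 9, so processing vertices in that order labels each vertex after all of its successors.
1: no outgoing edge → L
6: W (go to 1, an L position)
8: W (go to 1, an L position)
2: W (go to 1, an L position)
10: L (sole option 8(W) is W)
5: W (go to 10, an L position)
4: L (options 5(W), 6(W) are all W)
3: L (options 5(W), 2(W) are all W)
7: W (go to 3, an L position)
9: L (options 2(W), 8(W) are all W)
The losing starting vertices are exactly the entries labelled L in this table (5 of them).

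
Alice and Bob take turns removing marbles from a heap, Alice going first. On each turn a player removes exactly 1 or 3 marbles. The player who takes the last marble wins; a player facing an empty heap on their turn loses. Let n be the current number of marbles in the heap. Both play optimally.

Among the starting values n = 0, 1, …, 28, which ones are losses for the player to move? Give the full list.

0, 2, 4, 6, 8, 10, 12, 14, 16, 18, 20, 22, 24, 26, 28

Label each position W (a win for the player to move) or L (a loss). A position with no legal move is L; any other position is W exactly when some move reaches an L, and L when every move reaches a W.
n=0: no move → L
n=1: W (go to 0, an L position)
n=2: L (sole option 1(W) is W)
n=3: W (go to 2, an L position)
n=4: L (options 3(W), 1(W) are all W)
n=5: W (go to 4, an L position)
n=6: L (options 5(W), 3(W) are all W)
n=7: W (go to 6, an L position)
n=8: L (options 7(W), 5(W) are all W)
n=9: W (go to 8, an L position)
n=10: L (options 9(W), 7(W) are all W)
n=11: W (go to 10, an L position)
n=12: L (options 11(W), 9(W) are all W)
n=13: W (go to 12, an L position)
n=14: L (options 13(W), 11(W) are all W)
n=15: W (go to 14, an L position)
n=16: L (options 15(W), 13(W) are all W)
n=17: W (go to 16, an L position)
n=18: L (options 17(W), 15(W) are all W)
n=19: W (go to 18, an L position)
n=20: L (options 19(W), 17(W) are all W)
n=21: W (go to 20, an L position)
n=22: L (options 21(W), 19(W) are all W)
n=23: W (go to 22, an L position)
n=24: L (options 23(W), 21(W) are all W)
n=25: W (go to 24, an L position)
n=26: L (options 25(W), 23(W) are all W)
n=27: W (go to 26, an L position)
n=28: L (options 27(W), 25(W) are all W)
The losing starting values of n are exactly the entries labelled L in this table (15 of them).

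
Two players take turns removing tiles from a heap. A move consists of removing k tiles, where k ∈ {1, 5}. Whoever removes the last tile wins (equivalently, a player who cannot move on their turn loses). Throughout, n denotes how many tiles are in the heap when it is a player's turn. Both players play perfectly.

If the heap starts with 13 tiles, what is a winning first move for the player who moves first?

Remove 1, leaving 12.

Label each position W (a win for the player to move) or L (a loss). A position with no legal move is L; any other position is W exactly when some move reaches an L, and L when every move reaches a W.
n=0: no move → L
n=1: reaches L-position 0 → W
n=2: only reaches 1(W), which is W → L
n=3: reaches L-position 2 → W
n=4: only reaches 3(W), which is W → L
n=5: reaches L-position 4 → W
n=6: only reaches 5(W), 1(W), all W → L
n=7: reaches L-position 6 → W
n=8: only reaches 7(W), 3(W), all W → L
n=9: reaches L-position 8 → W
n=10: only reaches 9(W), 5(W), all W → L
n=11: reaches L-position 10 → W
n=12: only reaches 11(W), 7(W), all W → L
n=13: reaches L-position 12 → W
From 13, the L positions reachable in one move are: 12, 8. Any move reaching one of these is winning.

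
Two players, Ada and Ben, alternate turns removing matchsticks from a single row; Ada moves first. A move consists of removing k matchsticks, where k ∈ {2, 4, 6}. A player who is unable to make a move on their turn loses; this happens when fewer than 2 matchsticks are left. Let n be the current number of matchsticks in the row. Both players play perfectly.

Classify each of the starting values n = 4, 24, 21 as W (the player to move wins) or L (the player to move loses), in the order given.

Work bottom-up. With no move the player to move loses. Otherwise the position is W if at least one move leads to an L position for the opponent, and L if every move leads to a W.
n=0: no move → L
n=1: no move → L
n=2: W (go to 0, an L position)
n=3: W (go to 1, an L position)
n=4: W (go to 0, an L position)
n=5: W (go to 1, an L position)
n=6: W (go to 0, an L position)
n=7: W (go to 1, an L position)
n=8: L (options 6(W), 4(W), 2(W) are all W)
n=9: L (options 7(W), 5(W), 3(W) are all W)
n=10: W (go to 8, an L position)
n=11: W (go to 9, an L position)
n=12: W (go to 8, an L position)
n=13: W (go to 9, an L position)
n=14: W (go to 8, an L position)
n=15: W (go to 9, an L position)
n=16: L (options 14(W), 12(W), 10(W) are all W)
n=17: L (options 15(W), 13(W), 11(W) are all W)
n=18: W (go to 16, an L position)
n=19: W (go to 17, an L position)
n=20: W (go to 16, an L position)
n=21: W (go to 17, an L position)
n=22: W (go to 16, an L position)
n=23: W (go to 17, an L position)
n=24: L (options 22(W), 20(W), 18(W) are all W)

4: W, 24: L, 21: W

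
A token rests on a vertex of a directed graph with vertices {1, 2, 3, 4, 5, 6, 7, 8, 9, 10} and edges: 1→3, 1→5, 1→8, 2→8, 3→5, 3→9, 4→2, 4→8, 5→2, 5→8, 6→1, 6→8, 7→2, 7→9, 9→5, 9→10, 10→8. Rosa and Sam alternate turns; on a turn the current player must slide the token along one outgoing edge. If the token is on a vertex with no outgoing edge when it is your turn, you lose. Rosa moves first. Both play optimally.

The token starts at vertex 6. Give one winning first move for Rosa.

Move to 8.

Label each position W (a win for the player to move) or L (a loss). A position with no legal move is L; any other position is W exactly when some move reaches an L, and L when every move reaches a W.
Every edge goes from a vertex to one that appears earlier in the order 8, 2, 10, 5, 9, 4, 3, 7, 1, 6, so processing vertices in that order labels each vertex after all of its successors.
8: no outgoing edge → L
2: can move to 8, which is L ⇒ W
10: can move to 8, which is L ⇒ W
5: can move to 8, which is L ⇒ W
9: moves to 5(W), 10(W); every one is W ⇒ L
4: can move to 8, which is L ⇒ W
3: can move to 9, which is L ⇒ W
7: can move to 9, which is L ⇒ W
1: can move to 8, which is L ⇒ W
6: can move to 8, which is L ⇒ W
From 6, the L positions reachable in one move are: 8.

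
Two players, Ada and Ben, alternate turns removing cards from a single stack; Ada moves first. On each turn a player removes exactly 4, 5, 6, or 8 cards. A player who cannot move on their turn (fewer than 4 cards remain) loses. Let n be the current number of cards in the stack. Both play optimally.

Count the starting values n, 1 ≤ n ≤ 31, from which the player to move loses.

Work bottom-up. With no move the player to move loses. Otherwise the position is W if at least one move leads to an L position for the opponent, and L if every move leads to a W.
n=0: no move → L
n=1: no move → L
n=2: no move → L
n=3: no move → L
n=4: →0(L), so W
n=5: →1(L), so W
n=6: →2(L), so W
n=7: →3(L), so W
n=8: →3(L), so W
n=9: →3(L), so W
n=10: →2(L), so W
n=11: →3(L), so W
n=12: →8(W), 7(W), 6(W), 4(W) — all W, so L
n=13: →9(W), 8(W), 7(W), 5(W) — all W, so L
n=14: →10(W), 9(W), 8(W), 6(W) — all W, so L
n=15: →11(W), 10(W), 9(W), 7(W) — all W, so L
n=16: →12(L), so W
n=17: →13(L), so W
n=18: →14(L), so W
n=19: →15(L), so W
n=20: →15(L), so W
n=21: →15(L), so W
n=22: →14(L), so W
n=23: →15(L), so W
n=24: →20(W), 19(W), 18(W), 16(W) — all W, so L
n=25: →21(W), 20(W), 19(W), 17(W) — all W, so L
n=26: →22(W), 21(W), 20(W), 18(W) — all W, so L
n=27: →23(W), 22(W), 21(W), 19(W) — all W, so L
n=28: →24(L), so W
n=29: →25(L), so W
n=30: →26(L), so W
n=31: →27(L), so W
L entries with 1 ≤ n ≤ 31 (n=0 is outside the asked range and is not counted): n = 1, 2, 3, 12, 13, 14, 15, 24, 25, 26, 27; that makes 11.

11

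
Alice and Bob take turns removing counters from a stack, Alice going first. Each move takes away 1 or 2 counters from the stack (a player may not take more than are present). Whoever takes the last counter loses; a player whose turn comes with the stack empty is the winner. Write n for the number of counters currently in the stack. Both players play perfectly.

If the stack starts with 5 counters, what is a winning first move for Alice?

Remove 1, leaving 4.

Positions with no move are W. A position that does have a move is losing for the player to move precisely when every available move leads to a winning position for the opponent. Fill in the labels:
n=0: no move; the opponent has just taken the last counter and therefore loses → W
n=1: →0(W) only, which is W, so L
n=2: →1(L), so W
n=3: →1(L), so W
n=4: →3(W), 2(W) — all W, so L
n=5: →4(L), so W
From 5, the L positions reachable in one move are: 4.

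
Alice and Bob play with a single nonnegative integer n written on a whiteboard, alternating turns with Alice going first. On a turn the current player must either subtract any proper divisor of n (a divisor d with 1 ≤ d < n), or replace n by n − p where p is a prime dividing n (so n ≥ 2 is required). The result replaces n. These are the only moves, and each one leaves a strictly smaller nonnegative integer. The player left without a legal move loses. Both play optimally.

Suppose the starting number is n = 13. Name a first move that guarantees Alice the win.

Positions with no move are L. A position that does have a move is losing for the player to move precisely when every available move leads to a winning position for the opponent. Fill in the labels:
n=0: no move → L
n=1: no move → L
n=2: reaches L-position 0 → W
n=3: reaches L-position 0 → W
n=4: only reaches 2(W), 3(W), all W → L
n=5: reaches L-position 0 → W
n=6: reaches L-position 4 → W
n=7: reaches L-position 0 → W
n=8: reaches L-position 4 → W
n=9: only reaches 6(W), 8(W), all W → L
n=10: reaches L-position 9 → W
n=11: reaches L-position 0 → W
n=12: reaches L-position 9 → W
n=13: reaches L-position 0 → W
From 13, the L positions reachable in one move are: 0.

Move to 0.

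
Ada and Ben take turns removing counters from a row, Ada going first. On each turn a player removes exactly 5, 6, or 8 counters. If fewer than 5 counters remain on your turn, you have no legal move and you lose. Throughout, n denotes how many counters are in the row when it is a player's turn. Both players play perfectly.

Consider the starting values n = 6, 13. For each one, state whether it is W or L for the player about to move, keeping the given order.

6: W, 13: L

Compute win/loss labels from the base case upward. A position with no move is L. Any other position is W if it can reach an L in one move, else L.
n=0: no move → L
n=1: no move → L
n=2: no move → L
n=3: no move → L
n=4: no move → L
n=5: →0(L), so W
n=6: →1(L), so W
n=7: →2(L), so W
n=8: →3(L), so W
n=9: →4(L), so W
n=10: →4(L), so W
n=11: →3(L), so W
n=12: →4(L), so W
n=13: →8(W), 7(W), 5(W) — all W, so L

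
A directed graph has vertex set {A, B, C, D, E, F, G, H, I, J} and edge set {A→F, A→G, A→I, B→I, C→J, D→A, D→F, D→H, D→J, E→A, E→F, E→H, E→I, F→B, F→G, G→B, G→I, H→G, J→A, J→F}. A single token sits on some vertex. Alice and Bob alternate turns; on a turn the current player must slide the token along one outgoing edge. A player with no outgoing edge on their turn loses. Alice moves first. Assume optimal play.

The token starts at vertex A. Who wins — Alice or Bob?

Positions with no move are L. A position that does have a move is losing for the player to move precisely when every available move leads to a winning position for the opponent. Fill in the labels:
Every edge goes from a vertex to one that appears earlier in the order I, B, G, F, A, J, H, E, D, C, so processing vertices in that order labels each vertex after all of its successors.
I: no outgoing edge → L
B: can move to I, which is L ⇒ W
G: can move to I, which is L ⇒ W
F: moves to G(W), B(W); every one is W ⇒ L
A: can move to F, which is L ⇒ W
J: can move to F, which is L ⇒ W
H: the only move is to G(W), a W ⇒ L
E: can move to H, which is L ⇒ W
D: can move to H, which is L ⇒ W
C: the only move is to J(W), a W ⇒ L
The starting position A is W: Alice should move to F, handing over an L position.

Alice wins.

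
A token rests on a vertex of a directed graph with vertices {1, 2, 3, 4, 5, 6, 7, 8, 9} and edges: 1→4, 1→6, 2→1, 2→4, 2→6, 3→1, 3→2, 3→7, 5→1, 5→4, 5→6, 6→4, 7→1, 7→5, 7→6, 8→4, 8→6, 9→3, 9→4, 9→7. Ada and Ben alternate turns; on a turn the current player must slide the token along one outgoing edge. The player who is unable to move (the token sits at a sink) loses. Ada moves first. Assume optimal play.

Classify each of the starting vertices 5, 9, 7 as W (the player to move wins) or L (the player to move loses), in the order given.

5: W, 9: W, 7: L

Compute win/loss labels from the base case upward. A position with no move is L. Any other position is W if it can reach an L in one move, else L.
Every edge goes from a vertex to one that appears earlier in the order 4, 6, 1, 5, 7, 2, 8, 3, 9, so processing vertices in that order labels each vertex after all of its successors.
4: no outgoing edge → L
6: can move to 4, which is L ⇒ W
1: can move to 4, which is L ⇒ W
5: can move to 4, which is L ⇒ W
7: moves to 5(W), 1(W), 6(W); every one is W ⇒ L
2: can move to 4, which is L ⇒ W
8: can move to 4, which is L ⇒ W
3: can move to 7, which is L ⇒ W
9: can move to 7, which is L ⇒ W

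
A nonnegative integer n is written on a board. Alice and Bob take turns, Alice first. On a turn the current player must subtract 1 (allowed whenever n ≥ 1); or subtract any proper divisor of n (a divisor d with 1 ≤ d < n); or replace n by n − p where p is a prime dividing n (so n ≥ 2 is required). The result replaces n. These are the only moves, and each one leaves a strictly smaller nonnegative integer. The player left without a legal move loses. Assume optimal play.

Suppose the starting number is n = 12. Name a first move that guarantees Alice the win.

Move to 9.

Positions with no move are L. A position that does have a move is losing for the player to move precisely when every available move leads to a winning position for the opponent. Fill in the labels:
n=0: no move → L
n=1: →0(L), so W
n=2: →0(L), so W
n=3: →0(L), so W
n=4: →2(W), 3(W) — all W, so L
n=5: →0(L), so W
n=6: →4(L), so W
n=7: →0(L), so W
n=8: →4(L), so W
n=9: →6(W), 8(W) — all W, so L
n=10: →9(L), so W
n=11: →0(L), so W
n=12: →9(L), so W
From 12, the L positions reachable in one move are: 9.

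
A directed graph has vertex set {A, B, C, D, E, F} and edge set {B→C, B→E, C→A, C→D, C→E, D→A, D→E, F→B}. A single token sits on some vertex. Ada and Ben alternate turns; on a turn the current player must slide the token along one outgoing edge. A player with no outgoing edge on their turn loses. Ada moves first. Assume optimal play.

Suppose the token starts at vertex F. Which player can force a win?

Compute win/loss labels from the base case upward. A position with no move is L. Any other position is W if it can reach an L in one move, else L.
Every edge goes from a vertex to one that appears earlier in the order A, E, D, C, B, F, so processing vertices in that order labels each vertex after all of its successors.
A: no outgoing edge → L
E: no outgoing edge → L
D: →E(L), so W
C: →E(L), so W
B: →E(L), so W
F: →B(W) only, which is W, so L
Every move from F reaches a W position, so the mover loses.

Ben wins.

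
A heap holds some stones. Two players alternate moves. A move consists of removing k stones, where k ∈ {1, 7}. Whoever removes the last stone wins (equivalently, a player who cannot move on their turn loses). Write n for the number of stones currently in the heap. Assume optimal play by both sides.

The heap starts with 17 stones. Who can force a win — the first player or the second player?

Work bottom-up. With no move the player to move loses. Otherwise the position is W if at least one move leads to an L position for the opponent, and L if every move leads to a W.
n=0: no move → L
n=1: W (go to 0, an L position)
n=2: L (sole option 1(W) is W)
n=3: W (go to 2, an L position)
n=4: L (sole option 3(W) is W)
n=5: W (go to 4, an L position)
n=6: L (sole option 5(W) is W)
n=7: W (go to 6, an L position)
n=8: L (options 7(W), 1(W) are all W)
n=9: W (go to 8, an L position)
n=10: L (options 9(W), 3(W) are all W)
n=11: W (go to 10, an L position)
n=12: L (options 11(W), 5(W) are all W)
n=13: W (go to 12, an L position)
n=14: L (options 13(W), 7(W) are all W)
n=15: W (go to 14, an L position)
n=16: L (options 15(W), 9(W) are all W)
n=17: W (go to 16, an L position)
The starting position 17 is W: the player to move should remove 1, leaving 16, handing over an L position.

The first player wins.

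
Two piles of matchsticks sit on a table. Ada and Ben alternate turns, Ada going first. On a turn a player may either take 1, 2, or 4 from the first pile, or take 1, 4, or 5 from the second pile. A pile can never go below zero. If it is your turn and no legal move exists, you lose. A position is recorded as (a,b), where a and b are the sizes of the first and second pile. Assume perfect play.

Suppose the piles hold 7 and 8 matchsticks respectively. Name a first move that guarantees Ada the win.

Move to (6,8).

Classify positions by backward induction: terminal positions (no move available) are L. From any other position, the mover wins iff some move reaches an L.
No move ever increases a pile, so every position that can arise here has a ≤ 7 and b ≤ 8; it is enough to label the cells with 0 ≤ a ≤ 7 and 0 ≤ b ≤ 8.
Every move lowers a or b (never raises either), so fill the grid row by row in increasing a, and left to right within a row: each cell's successors are then already labelled.
      b=0  b=1  b=2  b=3  b=4  b=5  b=6  b=7  b=8
a=0:    L    W    L    W    W    W    W    W    L
a=1:    W    L    W    L    W    W    W    W    W
a=2:    W    W    W    W    L    W    L    W    W
a=3:    L    W    L    W    W    W    W    W    L
a=4:    W    L    W    L    W    W    W    W    W
a=5:    W    W    W    W    L    W    L    W    W
a=6:    L    W    L    W    W    W    W    W    L
a=7:    W    L    W    L    W    W    W    W    W
Cells with no legal move (terminal, hence L): (0,0).
The remaining L cells, each justified by listing all of its moves:
(0,2): the only move is to (0,1)(W), a W ⇒ L
(0,8): moves to (0,7)(W), (0,4)(W), (0,3)(W); every one is W ⇒ L
(1,1): moves to (0,1)(W), (1,0)(W); every one is W ⇒ L
(1,3): moves to (0,3)(W), (1,2)(W); every one is W ⇒ L
(2,4): moves to (1,4)(W), (0,4)(W), (2,3)(W), (2,0)(W); every one is W ⇒ L
(2,6): moves to (1,6)(W), (0,6)(W), (2,5)(W), (2,2)(W), (2,1)(W); every one is W ⇒ L
(3,0): moves to (2,0)(W), (1,0)(W); every one is W ⇒ L
(3,2): moves to (2,2)(W), (1,2)(W), (3,1)(W); every one is W ⇒ L
(3,8): moves to (2,8)(W), (1,8)(W), (3,7)(W), (3,4)(W), (3,3)(W); every one is W ⇒ L
(4,1): moves to (3,1)(W), (2,1)(W), (0,1)(W), (4,0)(W); every one is W ⇒ L
(4,3): moves to (3,3)(W), (2,3)(W), (0,3)(W), (4,2)(W); every one is W ⇒ L
(5,4): moves to (4,4)(W), (3,4)(W), (1,4)(W), (5,3)(W), (5,0)(W); every one is W ⇒ L
(5,6): moves to (4,6)(W), (3,6)(W), (1,6)(W), (5,5)(W), (5,2)(W), (5,1)(W); every one is W ⇒ L
(6,0): moves to (5,0)(W), (4,0)(W), (2,0)(W); every one is W ⇒ L
(6,2): moves to (5,2)(W), (4,2)(W), (2,2)(W), (6,1)(W); every one is W ⇒ L
(6,8): moves to (5,8)(W), (4,8)(W), (2,8)(W), (6,7)(W), (6,4)(W), (6,3)(W); every one is W ⇒ L
(7,1): moves to (6,1)(W), (5,1)(W), (3,1)(W), (7,0)(W); every one is W ⇒ L
(7,3): moves to (6,3)(W), (5,3)(W), (3,3)(W), (7,2)(W); every one is W ⇒ L
Every other cell has at least one move into one of the L cells above, so it is W.
From (7,8), the L positions reachable in one move are: (6,8), (3,8), (7,3). Any move reaching one of these is winning.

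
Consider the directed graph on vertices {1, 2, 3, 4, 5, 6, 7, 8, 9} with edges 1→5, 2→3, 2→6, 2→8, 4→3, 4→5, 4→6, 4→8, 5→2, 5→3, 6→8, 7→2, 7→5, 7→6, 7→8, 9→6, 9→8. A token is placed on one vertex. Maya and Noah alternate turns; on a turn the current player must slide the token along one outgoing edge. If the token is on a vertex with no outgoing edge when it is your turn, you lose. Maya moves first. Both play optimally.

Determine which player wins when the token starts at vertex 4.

Work bottom-up. With no move the player to move loses. Otherwise the position is W if at least one move leads to an L position for the opponent, and L if every move leads to a W.
Every edge goes from a vertex to one that appears earlier in the order 8, 3, 6, 2, 5, 7, 4, 1, 9, so processing vertices in that order labels each vertex after all of its successors.
8: no outgoing edge → L
3: no outgoing edge → L
6: can move to 8, which is L ⇒ W
2: can move to 3, which is L ⇒ W
5: can move to 3, which is L ⇒ W
7: can move to 8, which is L ⇒ W
4: can move to 3, which is L ⇒ W
1: the only move is to 5(W), a W ⇒ L
9: can move to 8, which is L ⇒ W
From 4 Maya can move to 3, reaching an L position.

Maya wins.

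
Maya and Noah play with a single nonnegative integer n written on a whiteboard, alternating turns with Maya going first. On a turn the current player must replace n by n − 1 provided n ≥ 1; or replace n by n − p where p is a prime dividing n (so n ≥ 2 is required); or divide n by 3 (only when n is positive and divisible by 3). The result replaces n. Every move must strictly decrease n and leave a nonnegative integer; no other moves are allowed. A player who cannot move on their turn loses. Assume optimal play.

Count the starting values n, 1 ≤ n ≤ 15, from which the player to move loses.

3

Use the standard recursion: the mover loses at a terminal position; elsewhere, the mover wins exactly when some move hands the opponent an L position.
n=0: no move → L
n=1: reaches L-position 0 → W
n=2: reaches L-position 0 → W
n=3: reaches L-position 0 → W
n=4: only reaches 2(W), 3(W), all W → L
n=5: reaches L-position 0 → W
n=6: reaches L-position 4 → W
n=7: reaches L-position 0 → W
n=8: only reaches 6(W), 7(W), all W → L
n=9: reaches L-position 8 → W
n=10: reaches L-position 8 → W
n=11: reaches L-position 0 → W
n=12: reaches L-position 4 → W
n=13: reaches L-position 0 → W
n=14: only reaches 7(W), 12(W), 13(W), all W → L
n=15: reaches L-position 14 → W
L entries with 1 ≤ n ≤ 15 (n=0 is outside the asked range and is not counted): n = 4, 8, 14; that makes 3.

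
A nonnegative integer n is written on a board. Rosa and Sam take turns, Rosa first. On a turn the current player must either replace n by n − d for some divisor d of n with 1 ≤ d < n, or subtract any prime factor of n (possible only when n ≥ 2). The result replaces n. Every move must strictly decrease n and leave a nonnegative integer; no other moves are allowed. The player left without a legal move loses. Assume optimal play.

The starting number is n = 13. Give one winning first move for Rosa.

Classify positions by backward induction: terminal positions (no move available) are L. From any other position, the mover wins iff some move reaches an L.
n=0: no move → L
n=1: no move → L
n=2: →0(L), so W
n=3: →0(L), so W
n=4: →2(W), 3(W) — all W, so L
n=5: →0(L), so W
n=6: →4(L), so W
n=7: →0(L), so W
n=8: →4(L), so W
n=9: →6(W), 8(W) — all W, so L
n=10: →9(L), so W
n=11: →0(L), so W
n=12: →9(L), so W
n=13: →0(L), so W
From 13, the L positions reachable in one move are: 0.

Move to 0.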